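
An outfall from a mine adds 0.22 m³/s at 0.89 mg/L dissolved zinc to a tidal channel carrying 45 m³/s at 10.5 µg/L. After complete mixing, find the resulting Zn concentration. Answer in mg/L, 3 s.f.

10.5 µg/L = 0.0105 mg/L.
Flow-weighted mixing gives C = (0.22·0.89 + 45·0.0105) / (0.22 + 45) = 0.6683/45.22 = 0.01478 mg/L.

0.0148 mg/L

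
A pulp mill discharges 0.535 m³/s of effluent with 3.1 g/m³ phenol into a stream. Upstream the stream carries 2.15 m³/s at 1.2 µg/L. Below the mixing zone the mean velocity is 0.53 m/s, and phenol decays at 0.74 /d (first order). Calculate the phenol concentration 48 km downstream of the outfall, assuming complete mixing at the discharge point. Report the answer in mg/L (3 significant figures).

0.285 mg/L

1.2 µg/L = 0.0012 mg/L.
After complete mixing, C₀ = (0.535·3.1 + 2.15·0.0012) / 2.685 = 0.6187 mg/L.
Travel time t = 4.8e+04 m / 0.53 m/s = 9.057e+04 s = 1.048 d.
C = 0.6187·exp(−0.74·1.048) = 0.6187·0.4604 = 0.2848 mg/L.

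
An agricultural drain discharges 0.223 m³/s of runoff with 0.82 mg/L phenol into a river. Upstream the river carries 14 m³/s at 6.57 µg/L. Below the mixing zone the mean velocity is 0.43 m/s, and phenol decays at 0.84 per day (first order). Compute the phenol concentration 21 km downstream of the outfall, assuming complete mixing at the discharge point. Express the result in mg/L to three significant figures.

6.57 µg/L = 0.00657 mg/L.
After complete mixing, C₀ = (0.223·0.82 + 14·0.00657) / 14.22 = 0.01932 mg/L.
Travel time t = 2.1e+04 m / 0.43 m/s = 4.884e+04 s = 0.5652 d.
C = 0.01932·exp(−0.84·0.5652) = 0.01932·0.622 = 0.01202 mg/L.

0.0120 mg/L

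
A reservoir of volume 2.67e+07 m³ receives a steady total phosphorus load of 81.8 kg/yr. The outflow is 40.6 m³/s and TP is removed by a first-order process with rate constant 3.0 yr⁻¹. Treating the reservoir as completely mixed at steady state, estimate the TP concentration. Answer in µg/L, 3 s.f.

0.0601 µg/L

Outflow Q = 40.6 m³/s × 3.156e+07 s/yr = 1.281e+09 m³/yr.
Steady-state CSTR mass balance: W = Q·C + k·V·C, so C = W/(Q + kV).
Q + kV = 1.281e+09 + 3.0·2.67e+07 = 1.361e+09 m³/yr.
C = 81.8/1.361e+09 = 6.009e-08 kg/m³ = 6.009e-05 mg/L = 0.06009 µg/L.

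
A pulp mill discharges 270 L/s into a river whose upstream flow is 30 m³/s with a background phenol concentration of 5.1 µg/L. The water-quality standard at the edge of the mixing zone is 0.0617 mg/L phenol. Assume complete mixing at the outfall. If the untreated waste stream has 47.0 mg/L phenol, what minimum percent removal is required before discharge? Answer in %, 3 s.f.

86.5 %

270 L/s = 0.27 m³/s.
5.1 µg/L = 0.0051 mg/L.
Mass balance: 0.0617·30.27 = 0.27·Cₑ + 30·0.0051.
Cₑ = (1.868 − 0.153) / 0.27 = 6.351 mg/L.
Required removal = 1 − 6.351/47.0 = 86.49 %.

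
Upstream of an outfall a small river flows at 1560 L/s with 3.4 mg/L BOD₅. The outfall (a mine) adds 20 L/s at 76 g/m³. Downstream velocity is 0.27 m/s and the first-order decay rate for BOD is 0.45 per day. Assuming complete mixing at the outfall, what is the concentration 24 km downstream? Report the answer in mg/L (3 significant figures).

20 L/s = 0.02 m³/s.
1560 L/s = 1.56 m³/s.
After complete mixing, C₀ = (0.02·76 + 1.56·3.4) / 1.58 = 4.319 mg/L.
Travel time t = 2.4e+04 m / 0.27 m/s = 8.889e+04 s = 1.029 d.
C = 4.319·exp(−0.45·1.029) = 4.319·0.6294 = 2.718 mg/L.

2.72 mg/L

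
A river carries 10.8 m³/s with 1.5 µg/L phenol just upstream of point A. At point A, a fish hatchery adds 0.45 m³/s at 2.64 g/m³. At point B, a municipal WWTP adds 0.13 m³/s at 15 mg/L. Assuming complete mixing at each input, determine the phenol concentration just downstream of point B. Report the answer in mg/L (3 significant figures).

1.5 µg/L = 0.0015 mg/L.
After input A: C = (10.8·0.0015 + 0.45·2.64) / 11.25 = 0.107 mg/L.
After input B: C = (11.25·0.107 + 0.13·15) / 11.38 = 0.2772 mg/L.

0.277 mg/L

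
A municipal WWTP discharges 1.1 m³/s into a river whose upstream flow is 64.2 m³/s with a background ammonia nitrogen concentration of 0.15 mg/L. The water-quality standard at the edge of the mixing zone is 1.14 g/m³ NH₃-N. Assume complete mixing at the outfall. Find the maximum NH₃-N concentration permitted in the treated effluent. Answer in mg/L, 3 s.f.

58.9 mg/L

Mass balance: 1.14·65.3 = 1.1·Cₑ + 64.2·0.15.
Cₑ = (74.44 − 9.63) / 1.1 = 58.92 mg/L.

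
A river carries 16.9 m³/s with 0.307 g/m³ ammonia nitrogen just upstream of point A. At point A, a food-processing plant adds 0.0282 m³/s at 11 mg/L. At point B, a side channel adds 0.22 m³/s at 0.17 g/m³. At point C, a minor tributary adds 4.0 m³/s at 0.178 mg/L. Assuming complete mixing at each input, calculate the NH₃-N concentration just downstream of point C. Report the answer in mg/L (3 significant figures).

0.295 mg/L

After input A: C = (16.9·0.307 + 0.0282·11) / 16.93 = 0.3248 mg/L.
After input B: C = (16.93·0.3248 + 0.22·0.17) / 17.15 = 0.3228 mg/L.
After input C: C = (17.15·0.3228 + 4·0.178) / 21.15 = 0.2954 mg/L.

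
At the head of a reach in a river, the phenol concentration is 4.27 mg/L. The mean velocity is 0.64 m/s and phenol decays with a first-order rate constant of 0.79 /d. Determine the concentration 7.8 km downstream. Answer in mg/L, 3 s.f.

Travel time t = 7.8 km / 0.64 m/s = 7800/0.64 = 1.219e+04 s = 0.1411 d.
First-order decay: C = 4.27·exp(−0.79·0.1411) = 4.27·0.8945 = 3.82 mg/L.

3.82 mg/L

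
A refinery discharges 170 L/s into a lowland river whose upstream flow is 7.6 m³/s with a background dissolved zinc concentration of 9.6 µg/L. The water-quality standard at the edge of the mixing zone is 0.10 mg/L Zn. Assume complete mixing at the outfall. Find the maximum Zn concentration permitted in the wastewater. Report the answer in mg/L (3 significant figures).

170 L/s = 0.17 m³/s.
9.6 µg/L = 0.0096 mg/L.
Mass balance: 0.1·7.77 = 0.17·Cₑ + 7.6·0.0096.
Cₑ = (0.777 − 0.07296) / 0.17 = 4.141 mg/L.

4.14 mg/L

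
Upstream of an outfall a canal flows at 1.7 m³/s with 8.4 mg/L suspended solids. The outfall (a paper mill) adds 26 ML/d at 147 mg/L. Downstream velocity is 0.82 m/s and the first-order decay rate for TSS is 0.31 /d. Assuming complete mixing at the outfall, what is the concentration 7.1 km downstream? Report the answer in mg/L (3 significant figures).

26 ML/d = 0.3009 m³/s.
After complete mixing, C₀ = (0.3009·147 + 1.7·8.4) / 2.001 = 29.24 mg/L.
Travel time t = 7100 m / 0.82 m/s = 8659 s = 0.1002 d.
C = 29.24·exp(−0.31·0.1002) = 29.24·0.9694 = 28.35 mg/L.

28.3 mg/L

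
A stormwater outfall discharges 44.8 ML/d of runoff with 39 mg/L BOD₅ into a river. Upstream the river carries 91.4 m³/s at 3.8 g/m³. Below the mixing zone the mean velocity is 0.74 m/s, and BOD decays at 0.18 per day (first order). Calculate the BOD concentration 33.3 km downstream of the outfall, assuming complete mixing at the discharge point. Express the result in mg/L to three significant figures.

44.8 ML/d = 0.5185 m³/s.
After complete mixing, C₀ = (0.5185·39 + 91.4·3.8) / 91.92 = 3.999 mg/L.
Travel time t = 3.33e+04 m / 0.74 m/s = 4.5e+04 s = 0.5208 d.
C = 3.999·exp(−0.18·0.5208) = 3.999·0.9105 = 3.641 mg/L.

3.64 mg/L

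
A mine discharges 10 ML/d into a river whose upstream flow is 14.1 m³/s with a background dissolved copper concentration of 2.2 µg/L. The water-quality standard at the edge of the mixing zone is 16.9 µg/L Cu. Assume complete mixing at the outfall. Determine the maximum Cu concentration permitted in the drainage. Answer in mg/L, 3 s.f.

1.81 mg/L

10 ML/d = 0.1157 m³/s.
2.2 µg/L = 0.0022 mg/L.
16.9 µg/L = 0.0169 mg/L.
Mass balance: 0.0169·14.22 = 0.1157·Cₑ + 14.1·0.0022.
Cₑ = (0.2402 − 0.03102) / 0.1157 = 1.808 mg/L.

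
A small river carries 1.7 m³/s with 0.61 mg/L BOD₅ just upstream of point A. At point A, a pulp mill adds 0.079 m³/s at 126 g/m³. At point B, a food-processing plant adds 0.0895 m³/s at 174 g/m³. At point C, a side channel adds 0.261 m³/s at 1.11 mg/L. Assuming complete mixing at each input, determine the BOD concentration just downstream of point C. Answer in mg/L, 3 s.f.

12.6 mg/L

After input A: C = (1.7·0.61 + 0.079·126) / 1.779 = 6.178 mg/L.
After input B: C = (1.779·6.178 + 0.0895·174) / 1.868 = 14.22 mg/L.
After input C: C = (1.868·14.22 + 0.261·1.11) / 2.129 = 12.61 mg/L.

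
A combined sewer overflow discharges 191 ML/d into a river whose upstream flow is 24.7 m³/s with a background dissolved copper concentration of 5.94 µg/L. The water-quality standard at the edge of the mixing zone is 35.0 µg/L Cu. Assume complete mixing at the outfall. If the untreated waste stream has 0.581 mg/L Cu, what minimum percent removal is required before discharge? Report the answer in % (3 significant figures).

191 ML/d = 2.211 m³/s.
5.94 µg/L = 0.00594 mg/L.
35.0 µg/L = 0.035 mg/L.
Mass balance: 0.035·26.91 = 2.211·Cₑ + 24.7·0.00594.
Cₑ = (0.9419 − 0.1467) / 2.211 = 0.3597 mg/L.
Required removal = 1 − 0.3597/0.581 = 38.09 %.

38.1 %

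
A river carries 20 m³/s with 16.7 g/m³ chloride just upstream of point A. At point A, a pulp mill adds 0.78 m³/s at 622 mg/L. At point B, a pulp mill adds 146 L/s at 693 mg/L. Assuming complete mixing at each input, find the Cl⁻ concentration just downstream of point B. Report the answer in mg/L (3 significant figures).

After input A: C = (20·16.7 + 0.78·622) / 20.78 = 39.42 mg/L.
146 L/s = 0.146 m³/s.
After input B: C = (20.78·39.42 + 0.146·693) / 20.93 = 43.98 mg/L.

44.0 mg/L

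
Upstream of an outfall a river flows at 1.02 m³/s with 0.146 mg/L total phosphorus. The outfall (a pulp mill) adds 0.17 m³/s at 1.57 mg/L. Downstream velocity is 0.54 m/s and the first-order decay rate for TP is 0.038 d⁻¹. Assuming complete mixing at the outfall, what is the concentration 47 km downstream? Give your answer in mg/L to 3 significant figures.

0.336 mg/L

After complete mixing, C₀ = (0.17·1.57 + 1.02·0.146) / 1.19 = 0.3494 mg/L.
Travel time t = 4.7e+04 m / 0.54 m/s = 8.704e+04 s = 1.007 d.
C = 0.3494·exp(−0.038·1.007) = 0.3494·0.9624 = 0.3363 mg/L.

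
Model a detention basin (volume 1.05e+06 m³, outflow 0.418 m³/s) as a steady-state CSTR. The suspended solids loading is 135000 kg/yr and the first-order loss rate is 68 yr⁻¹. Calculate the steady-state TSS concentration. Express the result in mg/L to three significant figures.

Outflow Q = 0.418 m³/s × 3.156e+07 s/yr = 1.319e+07 m³/yr.
Steady-state CSTR mass balance: W = Q·C + k·V·C, so C = W/(Q + kV).
Q + kV = 1.319e+07 + 68·1.05e+06 = 8.459e+07 m³/yr.
C = 135000/8.459e+07 = 0.001596 kg/m³ = 1.596 mg/L.

1.60 mg/L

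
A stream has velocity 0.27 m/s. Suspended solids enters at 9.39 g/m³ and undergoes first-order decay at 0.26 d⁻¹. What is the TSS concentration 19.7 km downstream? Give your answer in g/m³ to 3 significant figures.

Travel time t = 19.7 km / 0.27 m/s = 1.97e+04/0.27 = 7.296e+04 s = 0.8445 d.
First-order decay: C = 9.39·exp(−0.26·0.8445) = 9.39·0.8029 = 7.539 g/m³.

7.54 g/m³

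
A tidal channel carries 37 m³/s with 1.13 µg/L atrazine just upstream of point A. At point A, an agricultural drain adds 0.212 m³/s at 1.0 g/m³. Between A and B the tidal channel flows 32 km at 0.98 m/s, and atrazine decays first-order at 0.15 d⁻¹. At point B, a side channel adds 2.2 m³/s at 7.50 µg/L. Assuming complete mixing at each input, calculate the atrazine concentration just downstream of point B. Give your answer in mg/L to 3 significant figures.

1.13 µg/L = 0.00113 mg/L.
After input A: C = (37·0.00113 + 0.212·1) / 37.21 = 0.006821 mg/L.
Over the 32 km reach to input B (t = 3.265e+04 s = 0.3779 d), decay gives C = 0.006821·exp(−0.15·0.3779) = 0.006445 mg/L.
7.50 µg/L = 0.0075 mg/L.
After input B: C = (37.21·0.006445 + 2.2·0.0075) / 39.41 = 0.006504 mg/L.

0.00650 mg/L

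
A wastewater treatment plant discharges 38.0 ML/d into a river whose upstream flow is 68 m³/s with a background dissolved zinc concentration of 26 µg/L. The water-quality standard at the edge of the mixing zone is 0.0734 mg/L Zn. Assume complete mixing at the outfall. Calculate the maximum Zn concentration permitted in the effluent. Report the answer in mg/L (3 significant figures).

38.0 ML/d = 0.4398 m³/s.
26 µg/L = 0.026 mg/L.
Mass balance: 0.0734·68.44 = 0.4398·Cₑ + 68·0.026.
Cₑ = (5.023 − 1.768) / 0.4398 = 7.402 mg/L.

7.40 mg/L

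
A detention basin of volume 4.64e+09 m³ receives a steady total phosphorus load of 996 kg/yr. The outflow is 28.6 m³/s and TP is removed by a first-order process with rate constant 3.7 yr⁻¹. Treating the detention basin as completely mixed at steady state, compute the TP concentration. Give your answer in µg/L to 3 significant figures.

0.0551 µg/L

Outflow Q = 28.6 m³/s × 3.156e+07 s/yr = 9.025e+08 m³/yr.
Steady-state CSTR mass balance: W = Q·C + k·V·C, so C = W/(Q + kV).
Q + kV = 9.025e+08 + 3.7·4.64e+09 = 1.807e+10 m³/yr.
C = 996/1.807e+10 = 5.512e-08 kg/m³ = 5.512e-05 mg/L = 0.05512 µg/L.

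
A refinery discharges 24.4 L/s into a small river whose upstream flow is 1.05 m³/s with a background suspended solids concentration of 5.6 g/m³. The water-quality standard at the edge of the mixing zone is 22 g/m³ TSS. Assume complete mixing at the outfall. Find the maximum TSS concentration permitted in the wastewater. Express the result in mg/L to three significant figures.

24.4 L/s = 0.0244 m³/s.
Mass balance: 22·1.074 = 0.0244·Cₑ + 1.05·5.6.
Cₑ = (23.64 − 5.88) / 0.0244 = 727.7 mg/L.

728 mg/L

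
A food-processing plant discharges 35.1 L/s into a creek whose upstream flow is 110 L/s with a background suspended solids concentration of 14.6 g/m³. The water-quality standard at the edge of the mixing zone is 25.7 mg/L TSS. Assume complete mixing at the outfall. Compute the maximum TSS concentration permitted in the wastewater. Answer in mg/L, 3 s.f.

35.1 L/s = 0.0351 m³/s.
110 L/s = 0.11 m³/s.
Mass balance: 25.7·0.1451 = 0.0351·Cₑ + 0.11·14.6.
Cₑ = (3.729 − 1.606) / 0.0351 = 60.49 mg/L.

60.5 mg/L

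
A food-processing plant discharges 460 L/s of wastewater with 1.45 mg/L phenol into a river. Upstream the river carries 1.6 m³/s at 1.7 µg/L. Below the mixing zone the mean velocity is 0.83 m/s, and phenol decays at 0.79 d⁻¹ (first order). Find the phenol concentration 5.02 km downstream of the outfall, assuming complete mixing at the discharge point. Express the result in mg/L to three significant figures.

460 L/s = 0.46 m³/s.
1.7 µg/L = 0.0017 mg/L.
After complete mixing, C₀ = (0.46·1.45 + 1.6·0.0017) / 2.06 = 0.3251 mg/L.
Travel time t = 5020 m / 0.83 m/s = 6048 s = 0.07 d.
C = 0.3251·exp(−0.79·0.07) = 0.3251·0.9462 = 0.3076 mg/L.

0.308 mg/L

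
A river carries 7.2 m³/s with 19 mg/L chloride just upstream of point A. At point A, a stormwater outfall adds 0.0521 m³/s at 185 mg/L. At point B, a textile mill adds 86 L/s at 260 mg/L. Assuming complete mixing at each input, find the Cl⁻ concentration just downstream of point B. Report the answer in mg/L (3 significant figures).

After input A: C = (7.2·19 + 0.0521·185) / 7.252 = 20.19 mg/L.
86 L/s = 0.086 m³/s.
After input B: C = (7.252·20.19 + 0.086·260) / 7.338 = 23 mg/L.

23.0 mg/L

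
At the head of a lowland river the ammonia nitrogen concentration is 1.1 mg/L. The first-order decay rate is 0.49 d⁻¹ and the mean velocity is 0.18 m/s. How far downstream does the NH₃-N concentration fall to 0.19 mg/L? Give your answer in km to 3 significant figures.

From C = C₀·e^(−kt), t = ln(C₀/C)/k = ln(1.1/0.19)/0.49 = 1.756/0.49 = 3.584 d.
Distance = v·t = 0.18 m/s × 3.096e+05 s = 5.573e+04 m = 55.73 km.

55.7 km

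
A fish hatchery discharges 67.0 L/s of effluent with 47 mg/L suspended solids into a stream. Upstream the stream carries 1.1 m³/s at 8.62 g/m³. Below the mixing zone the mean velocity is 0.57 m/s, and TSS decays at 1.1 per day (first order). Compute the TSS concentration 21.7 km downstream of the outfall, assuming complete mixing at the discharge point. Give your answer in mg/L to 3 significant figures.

6.67 mg/L

67.0 L/s = 0.067 m³/s.
After complete mixing, C₀ = (0.067·47 + 1.1·8.62) / 1.167 = 10.82 mg/L.
Travel time t = 2.17e+04 m / 0.57 m/s = 3.807e+04 s = 0.4406 d.
C = 10.82·exp(−1.1·0.4406) = 10.82·0.6159 = 6.666 mg/L.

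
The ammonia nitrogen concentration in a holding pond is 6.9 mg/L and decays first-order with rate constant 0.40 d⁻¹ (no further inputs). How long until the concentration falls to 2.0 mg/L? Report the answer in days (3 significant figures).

3.10 d

t = ln(C₀/C)/k = ln(6.9/2.0)/0.40 = 1.238/0.40 = 3.096 d.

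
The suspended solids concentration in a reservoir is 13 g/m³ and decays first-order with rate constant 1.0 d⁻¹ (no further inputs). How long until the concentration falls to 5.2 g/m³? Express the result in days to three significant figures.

0.916 d

t = ln(C₀/C)/k = ln(13/5.2)/1.0 = 0.9163/1.0 = 0.9163 d.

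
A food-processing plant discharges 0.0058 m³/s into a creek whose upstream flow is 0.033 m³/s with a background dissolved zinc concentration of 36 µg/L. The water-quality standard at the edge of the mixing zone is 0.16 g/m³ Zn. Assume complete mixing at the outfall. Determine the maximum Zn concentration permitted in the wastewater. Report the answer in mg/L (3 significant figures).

36 µg/L = 0.036 mg/L.
Mass balance: 0.16·0.0388 = 0.0058·Cₑ + 0.033·0.036.
Cₑ = (0.006208 − 0.001188) / 0.0058 = 0.8655 mg/L.

0.866 mg/L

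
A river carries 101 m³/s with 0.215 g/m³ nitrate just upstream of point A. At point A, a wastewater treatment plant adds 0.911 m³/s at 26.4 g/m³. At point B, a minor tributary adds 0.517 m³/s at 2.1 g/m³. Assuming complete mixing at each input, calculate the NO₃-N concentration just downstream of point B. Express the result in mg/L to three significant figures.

After input A: C = (101·0.215 + 0.911·26.4) / 101.9 = 0.4491 mg/L.
After input B: C = (101.9·0.4491 + 0.517·2.1) / 102.4 = 0.4574 mg/L.

0.457 mg/L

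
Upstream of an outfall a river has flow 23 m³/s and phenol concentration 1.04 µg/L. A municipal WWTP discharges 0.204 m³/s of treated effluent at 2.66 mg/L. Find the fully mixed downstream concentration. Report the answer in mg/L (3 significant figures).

0.0244 mg/L

1.04 µg/L = 0.00104 mg/L.
Flow-weighted mixing gives C = (0.204·2.66 + 23·0.00104) / (0.204 + 23) = 0.5666/23.2 = 0.02442 mg/L.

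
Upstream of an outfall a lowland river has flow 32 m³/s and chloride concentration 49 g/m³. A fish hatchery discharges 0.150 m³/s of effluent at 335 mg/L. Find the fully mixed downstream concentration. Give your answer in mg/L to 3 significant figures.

Flow-weighted mixing gives C = (0.15·335 + 32·49) / (0.15 + 32) = 1618/32.15 = 50.33 mg/L.

50.3 mg/L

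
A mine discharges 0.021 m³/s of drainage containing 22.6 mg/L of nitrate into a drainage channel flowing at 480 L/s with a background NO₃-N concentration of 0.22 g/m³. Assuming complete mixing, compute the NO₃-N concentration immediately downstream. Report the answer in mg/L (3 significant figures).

480 L/s = 0.48 m³/s.
By mass balance at complete mixing, C = (0.021·22.6 + 0.48·0.22) / (0.021 + 0.48) = 0.5802/0.501 = 1.158 mg/L.

1.16 mg/L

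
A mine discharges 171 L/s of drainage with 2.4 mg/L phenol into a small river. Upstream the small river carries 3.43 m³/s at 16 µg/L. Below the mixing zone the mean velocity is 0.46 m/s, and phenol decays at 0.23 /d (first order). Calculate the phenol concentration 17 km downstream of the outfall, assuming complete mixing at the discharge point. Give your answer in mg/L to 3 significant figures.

0.117 mg/L

171 L/s = 0.171 m³/s.
16 µg/L = 0.016 mg/L.
After complete mixing, C₀ = (0.171·2.4 + 3.43·0.016) / 3.601 = 0.1292 mg/L.
Travel time t = 1.7e+04 m / 0.46 m/s = 3.696e+04 s = 0.4277 d.
C = 0.1292·exp(−0.23·0.4277) = 0.1292·0.9063 = 0.1171 mg/L.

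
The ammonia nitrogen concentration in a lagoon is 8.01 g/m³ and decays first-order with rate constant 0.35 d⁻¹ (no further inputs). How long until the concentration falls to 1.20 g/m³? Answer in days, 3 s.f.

t = ln(C₀/C)/k = ln(8.01/1.20)/0.35 = 1.898/0.35 = 5.424 d.

5.42 d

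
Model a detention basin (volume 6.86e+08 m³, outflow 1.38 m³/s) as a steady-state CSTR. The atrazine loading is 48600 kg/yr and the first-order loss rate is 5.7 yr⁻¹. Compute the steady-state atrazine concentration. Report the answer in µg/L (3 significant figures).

12.3 µg/L

Outflow Q = 1.38 m³/s × 3.156e+07 s/yr = 4.355e+07 m³/yr.
Steady-state CSTR mass balance: W = Q·C + k·V·C, so C = W/(Q + kV).
Q + kV = 4.355e+07 + 5.7·6.86e+08 = 3.954e+09 m³/yr.
C = 48600/3.954e+09 = 1.229e-05 kg/m³ = 0.01229 mg/L = 12.29 µg/L.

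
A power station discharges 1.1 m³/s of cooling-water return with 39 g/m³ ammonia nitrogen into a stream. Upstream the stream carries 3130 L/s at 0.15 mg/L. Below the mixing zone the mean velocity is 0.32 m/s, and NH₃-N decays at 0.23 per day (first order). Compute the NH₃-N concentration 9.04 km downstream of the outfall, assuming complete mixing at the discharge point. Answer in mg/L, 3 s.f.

9.51 mg/L

3130 L/s = 3.13 m³/s.
After complete mixing, C₀ = (1.1·39 + 3.13·0.15) / 4.23 = 10.25 mg/L.
Travel time t = 9040 m / 0.32 m/s = 2.825e+04 s = 0.327 d.
C = 10.25·exp(−0.23·0.327) = 10.25·0.9276 = 9.51 mg/L.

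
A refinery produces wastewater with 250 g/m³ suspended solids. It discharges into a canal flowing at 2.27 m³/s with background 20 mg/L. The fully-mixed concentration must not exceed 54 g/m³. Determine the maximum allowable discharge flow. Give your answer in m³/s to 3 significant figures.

Mass balance at complete mixing: C_std·(Q_w + Q_r) = Q_w·C_e + Q_r·C_b.
Rearranging, Q_w = Q_r·(C_std − C_b)/(C_e − C_std) = 2.27·(54 − 20) / (250 − 54) = 0.3938 m³/s.

0.394 m³/s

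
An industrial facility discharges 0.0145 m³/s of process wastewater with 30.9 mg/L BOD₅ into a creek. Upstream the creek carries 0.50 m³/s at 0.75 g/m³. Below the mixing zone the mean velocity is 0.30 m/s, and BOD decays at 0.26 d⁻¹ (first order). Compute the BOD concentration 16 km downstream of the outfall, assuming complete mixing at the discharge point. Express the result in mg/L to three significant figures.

After complete mixing, C₀ = (0.0145·30.9 + 0.5·0.75) / 0.5145 = 1.6 mg/L.
Travel time t = 1.6e+04 m / 0.30 m/s = 5.333e+04 s = 0.6173 d.
C = 1.6·exp(−0.26·0.6173) = 1.6·0.8517 = 1.363 mg/L.

1.36 mg/L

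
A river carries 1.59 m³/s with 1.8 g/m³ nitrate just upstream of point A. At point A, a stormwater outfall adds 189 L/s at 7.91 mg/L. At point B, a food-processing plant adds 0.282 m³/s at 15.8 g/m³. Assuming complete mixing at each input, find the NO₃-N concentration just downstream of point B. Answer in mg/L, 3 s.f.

4.28 mg/L

189 L/s = 0.189 m³/s.
After input A: C = (1.59·1.8 + 0.189·7.91) / 1.779 = 2.449 mg/L.
After input B: C = (1.779·2.449 + 0.282·15.8) / 2.061 = 4.276 mg/L.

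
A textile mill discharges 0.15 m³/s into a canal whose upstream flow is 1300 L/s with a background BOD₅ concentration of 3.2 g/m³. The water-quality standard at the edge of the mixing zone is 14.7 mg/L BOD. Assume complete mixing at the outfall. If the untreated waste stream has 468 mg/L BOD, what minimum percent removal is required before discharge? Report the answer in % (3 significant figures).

1300 L/s = 1.3 m³/s.
Mass balance: 14.7·1.45 = 0.15·Cₑ + 1.3·3.2.
Cₑ = (21.31 − 4.16) / 0.15 = 114.4 mg/L.
Required removal = 1 − 114.4/468 = 75.56 %.

75.6 %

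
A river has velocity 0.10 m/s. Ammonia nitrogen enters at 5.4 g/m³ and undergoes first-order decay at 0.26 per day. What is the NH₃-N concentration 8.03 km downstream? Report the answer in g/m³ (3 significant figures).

Travel time t = 8.03 km / 0.10 m/s = 8030/0.10 = 8.03e+04 s = 0.9294 d.
First-order decay: C = 5.4·exp(−0.26·0.9294) = 5.4·0.7853 = 4.241 g/m³.

4.24 g/m³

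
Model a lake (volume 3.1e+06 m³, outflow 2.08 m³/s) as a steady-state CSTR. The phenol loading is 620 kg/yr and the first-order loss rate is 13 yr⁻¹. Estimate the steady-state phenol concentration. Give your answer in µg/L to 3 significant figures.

5.85 µg/L

Outflow Q = 2.08 m³/s × 3.156e+07 s/yr = 6.564e+07 m³/yr.
Steady-state CSTR mass balance: W = Q·C + k·V·C, so C = W/(Q + kV).
Q + kV = 6.564e+07 + 13·3.1e+06 = 1.059e+08 m³/yr.
C = 620/1.059e+08 = 5.852e-06 kg/m³ = 0.005852 mg/L = 5.852 µg/L.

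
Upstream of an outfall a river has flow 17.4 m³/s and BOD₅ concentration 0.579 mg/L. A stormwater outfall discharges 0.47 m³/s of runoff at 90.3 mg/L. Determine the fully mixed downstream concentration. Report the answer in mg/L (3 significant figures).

Flow-weighted mixing gives C = (0.47·90.3 + 17.4·0.579) / (0.47 + 17.4) = 52.52/17.87 = 2.939 mg/L.

2.94 mg/L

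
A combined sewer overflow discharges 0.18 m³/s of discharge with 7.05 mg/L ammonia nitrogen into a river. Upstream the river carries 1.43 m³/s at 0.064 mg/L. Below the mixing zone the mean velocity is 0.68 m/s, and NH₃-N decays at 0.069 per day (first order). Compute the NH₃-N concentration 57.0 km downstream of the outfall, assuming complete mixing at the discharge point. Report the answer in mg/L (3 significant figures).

0.790 mg/L

After complete mixing, C₀ = (0.18·7.05 + 1.43·0.064) / 1.61 = 0.845 mg/L.
Travel time t = 5.7e+04 m / 0.68 m/s = 8.382e+04 s = 0.9702 d.
C = 0.845·exp(−0.069·0.9702) = 0.845·0.9352 = 0.7903 mg/L.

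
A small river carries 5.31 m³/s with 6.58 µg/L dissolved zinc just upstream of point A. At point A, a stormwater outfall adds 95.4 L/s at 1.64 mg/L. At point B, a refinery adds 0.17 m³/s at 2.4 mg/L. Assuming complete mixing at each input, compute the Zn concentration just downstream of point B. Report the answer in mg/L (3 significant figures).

0.108 mg/L

6.58 µg/L = 0.00658 mg/L.
95.4 L/s = 0.0954 m³/s.
After input A: C = (5.31·0.00658 + 0.0954·1.64) / 5.405 = 0.03541 mg/L.
After input B: C = (5.405·0.03541 + 0.17·2.4) / 5.575 = 0.1075 mg/L.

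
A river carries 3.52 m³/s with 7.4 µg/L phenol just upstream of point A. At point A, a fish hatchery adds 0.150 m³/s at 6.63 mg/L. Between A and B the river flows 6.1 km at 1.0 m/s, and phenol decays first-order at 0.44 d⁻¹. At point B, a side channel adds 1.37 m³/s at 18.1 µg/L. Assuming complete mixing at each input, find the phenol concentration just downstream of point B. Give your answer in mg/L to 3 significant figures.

0.201 mg/L

7.4 µg/L = 0.0074 mg/L.
After input A: C = (3.52·0.0074 + 0.15·6.63) / 3.67 = 0.2781 mg/L.
Over the 6.1 km reach to input B (t = 6100 s = 0.0706 d), decay gives C = 0.2781·exp(−0.44·0.0706) = 0.2696 mg/L.
18.1 µg/L = 0.0181 mg/L.
After input B: C = (3.67·0.2696 + 1.37·0.0181) / 5.04 = 0.2012 mg/L.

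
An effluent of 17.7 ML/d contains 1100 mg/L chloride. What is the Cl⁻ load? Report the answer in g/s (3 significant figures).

225 g/s

17.7 ML/d = 0.2049 m³/s.
Mass flux = Q·C = 0.2049 m³/s × 1100 g/m³ = 225.3 g/s.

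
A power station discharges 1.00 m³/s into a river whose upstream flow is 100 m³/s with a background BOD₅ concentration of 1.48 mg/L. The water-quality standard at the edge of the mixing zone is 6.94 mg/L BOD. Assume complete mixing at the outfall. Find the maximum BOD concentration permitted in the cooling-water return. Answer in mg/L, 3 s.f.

Mass balance: 6.94·101 = 1·Cₑ + 100·1.48.
Cₑ = (700.9 − 148) / 1 = 552.9 mg/L.

553 mg/L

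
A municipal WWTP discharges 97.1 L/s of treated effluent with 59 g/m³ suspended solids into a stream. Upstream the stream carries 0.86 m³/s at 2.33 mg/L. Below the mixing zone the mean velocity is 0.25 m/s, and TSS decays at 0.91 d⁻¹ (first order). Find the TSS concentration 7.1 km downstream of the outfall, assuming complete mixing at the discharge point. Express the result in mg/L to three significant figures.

5.99 mg/L

97.1 L/s = 0.0971 m³/s.
After complete mixing, C₀ = (0.0971·59 + 0.86·2.33) / 0.9571 = 8.079 mg/L.
Travel time t = 7100 m / 0.25 m/s = 2.84e+04 s = 0.3287 d.
C = 8.079·exp(−0.91·0.3287) = 8.079·0.7415 = 5.991 mg/L.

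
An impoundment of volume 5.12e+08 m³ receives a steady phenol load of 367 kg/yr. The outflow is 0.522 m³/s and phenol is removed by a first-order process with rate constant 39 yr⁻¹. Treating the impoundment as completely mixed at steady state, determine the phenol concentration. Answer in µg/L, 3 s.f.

Outflow Q = 0.522 m³/s × 3.156e+07 s/yr = 1.647e+07 m³/yr.
Steady-state CSTR mass balance: W = Q·C + k·V·C, so C = W/(Q + kV).
Q + kV = 1.647e+07 + 39·5.12e+08 = 1.998e+10 m³/yr.
C = 367/1.998e+10 = 1.836e-08 kg/m³ = 1.836e-05 mg/L = 0.01836 µg/L.

0.0184 µg/L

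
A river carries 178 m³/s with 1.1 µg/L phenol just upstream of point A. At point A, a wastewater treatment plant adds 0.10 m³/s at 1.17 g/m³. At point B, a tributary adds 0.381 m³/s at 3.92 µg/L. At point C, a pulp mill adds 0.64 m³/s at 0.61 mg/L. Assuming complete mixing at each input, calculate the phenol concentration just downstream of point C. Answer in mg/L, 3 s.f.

0.00393 mg/L

1.1 µg/L = 0.0011 mg/L.
After input A: C = (178·0.0011 + 0.1·1.17) / 178.1 = 0.001756 mg/L.
3.92 µg/L = 0.00392 mg/L.
After input B: C = (178.1·0.001756 + 0.381·0.00392) / 178.5 = 0.001761 mg/L.
After input C: C = (178.5·0.001761 + 0.64·0.61) / 179.1 = 0.003934 mg/L.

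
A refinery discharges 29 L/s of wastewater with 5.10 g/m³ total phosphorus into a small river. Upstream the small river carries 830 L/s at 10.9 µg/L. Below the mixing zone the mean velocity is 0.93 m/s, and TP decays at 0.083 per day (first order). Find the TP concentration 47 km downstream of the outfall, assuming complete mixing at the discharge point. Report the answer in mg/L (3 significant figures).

0.174 mg/L

29 L/s = 0.029 m³/s.
830 L/s = 0.83 m³/s.
10.9 µg/L = 0.0109 mg/L.
After complete mixing, C₀ = (0.029·5.1 + 0.83·0.0109) / 0.859 = 0.1827 mg/L.
Travel time t = 4.7e+04 m / 0.93 m/s = 5.054e+04 s = 0.5849 d.
C = 0.1827·exp(−0.083·0.5849) = 0.1827·0.9526 = 0.1741 mg/L.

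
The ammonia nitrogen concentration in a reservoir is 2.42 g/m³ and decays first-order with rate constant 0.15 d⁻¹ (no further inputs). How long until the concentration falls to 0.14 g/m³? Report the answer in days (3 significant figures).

t = ln(C₀/C)/k = ln(2.42/0.14)/0.15 = 2.85/0.15 = 19 d.

19.0 d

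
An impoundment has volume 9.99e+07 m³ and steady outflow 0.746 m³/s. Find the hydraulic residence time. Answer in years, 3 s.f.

4.24 yr

Q = 0.746 m³/s × 3.156e+07 s/yr = 2.354e+07 m³/yr.
Hydraulic residence time τ = V/Q = 9.99e+07/2.354e+07 = 4.243 yr.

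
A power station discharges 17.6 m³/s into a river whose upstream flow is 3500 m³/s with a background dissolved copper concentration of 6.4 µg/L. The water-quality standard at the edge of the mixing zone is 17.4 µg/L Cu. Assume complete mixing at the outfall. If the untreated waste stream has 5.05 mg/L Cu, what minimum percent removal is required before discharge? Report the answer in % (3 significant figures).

56.3 %

6.4 µg/L = 0.0064 mg/L.
17.4 µg/L = 0.0174 mg/L.
Mass balance: 0.0174·3518 = 17.6·Cₑ + 3500·0.0064.
Cₑ = (61.21 − 22.4) / 17.6 = 2.205 mg/L.
Required removal = 1 − 2.205/5.05 = 56.34 %.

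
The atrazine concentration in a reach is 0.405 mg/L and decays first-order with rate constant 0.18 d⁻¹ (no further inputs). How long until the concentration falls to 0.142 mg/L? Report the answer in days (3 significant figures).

5.82 d

t = ln(C₀/C)/k = ln(0.405/0.142)/0.18 = 1.048/0.18 = 5.823 d.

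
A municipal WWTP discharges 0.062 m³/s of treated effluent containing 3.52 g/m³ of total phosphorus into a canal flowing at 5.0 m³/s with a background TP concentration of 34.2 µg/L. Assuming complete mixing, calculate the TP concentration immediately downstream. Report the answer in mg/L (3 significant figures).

0.0769 mg/L

34.2 µg/L = 0.0342 mg/L.
Conservation of mass across the mixing zone: C = (0.062·3.52 + 5·0.0342) / (0.062 + 5) = 0.3892/5.062 = 0.07689 mg/L.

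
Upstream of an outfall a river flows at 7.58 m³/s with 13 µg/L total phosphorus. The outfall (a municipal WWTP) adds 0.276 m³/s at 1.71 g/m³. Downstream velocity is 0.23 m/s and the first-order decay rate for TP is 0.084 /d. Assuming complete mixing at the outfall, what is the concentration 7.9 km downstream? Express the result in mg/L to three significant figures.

0.0702 mg/L

13 µg/L = 0.013 mg/L.
After complete mixing, C₀ = (0.276·1.71 + 7.58·0.013) / 7.856 = 0.07262 mg/L.
Travel time t = 7900 m / 0.23 m/s = 3.435e+04 s = 0.3975 d.
C = 0.07262·exp(−0.084·0.3975) = 0.07262·0.9672 = 0.07023 mg/L.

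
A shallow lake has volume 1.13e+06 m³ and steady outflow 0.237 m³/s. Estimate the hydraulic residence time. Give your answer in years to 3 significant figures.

0.151 yr

Q = 0.237 m³/s × 3.156e+07 s/yr = 7.479e+06 m³/yr.
Hydraulic residence time τ = V/Q = 1.13e+06/7.479e+06 = 0.1511 yr.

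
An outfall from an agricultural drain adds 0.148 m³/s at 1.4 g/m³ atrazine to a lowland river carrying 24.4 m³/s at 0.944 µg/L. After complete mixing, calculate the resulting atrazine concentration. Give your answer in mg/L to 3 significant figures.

0.944 µg/L = 0.000944 mg/L.
Flow-weighted mixing gives C = (0.148·1.4 + 24.4·0.000944) / (0.148 + 24.4) = 0.2302/24.55 = 0.009379 mg/L.

0.00938 mg/L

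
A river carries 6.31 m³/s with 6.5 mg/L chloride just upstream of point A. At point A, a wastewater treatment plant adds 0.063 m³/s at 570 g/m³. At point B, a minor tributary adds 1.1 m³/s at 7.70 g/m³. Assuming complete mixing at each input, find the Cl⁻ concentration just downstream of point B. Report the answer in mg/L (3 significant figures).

11.4 mg/L

After input A: C = (6.31·6.5 + 0.063·570) / 6.373 = 12.07 mg/L.
After input B: C = (6.373·12.07 + 1.1·7.7) / 7.473 = 11.43 mg/L.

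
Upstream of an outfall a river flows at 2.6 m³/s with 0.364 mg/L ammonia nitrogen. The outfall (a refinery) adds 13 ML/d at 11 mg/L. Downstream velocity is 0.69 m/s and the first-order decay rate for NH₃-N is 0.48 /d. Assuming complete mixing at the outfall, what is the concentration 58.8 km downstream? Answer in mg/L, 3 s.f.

13 ML/d = 0.1505 m³/s.
After complete mixing, C₀ = (0.1505·11 + 2.6·0.364) / 2.75 = 0.9458 mg/L.
Travel time t = 5.88e+04 m / 0.69 m/s = 8.522e+04 s = 0.9863 d.
C = 0.9458·exp(−0.48·0.9863) = 0.9458·0.6229 = 0.5891 mg/L.

0.589 mg/L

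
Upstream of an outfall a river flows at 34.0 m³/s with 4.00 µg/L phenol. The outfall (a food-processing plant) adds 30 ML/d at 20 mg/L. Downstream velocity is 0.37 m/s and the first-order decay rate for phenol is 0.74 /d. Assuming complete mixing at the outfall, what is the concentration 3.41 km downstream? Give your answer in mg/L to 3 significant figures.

30 ML/d = 0.3472 m³/s.
4.00 µg/L = 0.004 mg/L.
After complete mixing, C₀ = (0.3472·20 + 34·0.004) / 34.35 = 0.2061 mg/L.
Travel time t = 3410 m / 0.37 m/s = 9216 s = 0.1067 d.
C = 0.2061·exp(−0.74·0.1067) = 0.2061·0.9241 = 0.1905 mg/L.

0.190 mg/L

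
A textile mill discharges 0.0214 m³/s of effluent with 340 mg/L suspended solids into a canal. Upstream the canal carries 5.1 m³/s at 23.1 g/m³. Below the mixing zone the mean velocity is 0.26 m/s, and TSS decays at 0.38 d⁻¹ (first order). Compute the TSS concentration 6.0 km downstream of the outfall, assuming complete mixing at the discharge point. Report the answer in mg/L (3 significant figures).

After complete mixing, C₀ = (0.0214·340 + 5.1·23.1) / 5.121 = 24.42 mg/L.
Travel time t = 6000 m / 0.26 m/s = 2.308e+04 s = 0.2671 d.
C = 24.42·exp(−0.38·0.2671) = 24.42·0.9035 = 22.07 mg/L.

22.1 mg/L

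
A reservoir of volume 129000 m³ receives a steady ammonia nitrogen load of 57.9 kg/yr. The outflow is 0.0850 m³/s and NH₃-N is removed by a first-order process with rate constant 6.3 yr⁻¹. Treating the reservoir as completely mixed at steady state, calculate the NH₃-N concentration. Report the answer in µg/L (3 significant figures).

Outflow Q = 0.0850 m³/s × 3.156e+07 s/yr = 2.682e+06 m³/yr.
Steady-state CSTR mass balance: W = Q·C + k·V·C, so C = W/(Q + kV).
Q + kV = 2.682e+06 + 6.3·129000 = 3.495e+06 m³/yr.
C = 57.9/3.495e+06 = 1.657e-05 kg/m³ = 0.01657 mg/L = 16.57 µg/L.

16.6 µg/L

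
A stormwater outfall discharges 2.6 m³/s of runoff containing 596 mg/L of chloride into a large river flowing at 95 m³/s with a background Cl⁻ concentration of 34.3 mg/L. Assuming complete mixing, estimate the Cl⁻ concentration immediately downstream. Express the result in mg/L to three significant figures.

Conservation of mass across the mixing zone: C = (2.6·596 + 95·34.3) / (2.6 + 95) = 4808/97.6 = 49.26 mg/L.

49.3 mg/L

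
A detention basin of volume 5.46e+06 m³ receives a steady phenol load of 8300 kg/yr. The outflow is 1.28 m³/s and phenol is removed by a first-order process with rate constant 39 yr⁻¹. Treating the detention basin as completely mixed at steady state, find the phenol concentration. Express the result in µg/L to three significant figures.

Outflow Q = 1.28 m³/s × 3.156e+07 s/yr = 4.039e+07 m³/yr.
Steady-state CSTR mass balance: W = Q·C + k·V·C, so C = W/(Q + kV).
Q + kV = 4.039e+07 + 39·5.46e+06 = 2.533e+08 m³/yr.
C = 8300/2.533e+08 = 3.276e-05 kg/m³ = 0.03276 mg/L = 32.76 µg/L.

32.8 µg/L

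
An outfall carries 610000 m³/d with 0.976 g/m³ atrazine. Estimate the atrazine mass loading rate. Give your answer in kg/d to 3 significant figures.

610000 m³/d = 7.06 m³/s.
Mass flux = Q·C = 7.06 m³/s × 0.976 g/m³ = 6.891 g/s.
= 6.891 g/s × 86.4 = 595.4 kg/d.

595 kg/d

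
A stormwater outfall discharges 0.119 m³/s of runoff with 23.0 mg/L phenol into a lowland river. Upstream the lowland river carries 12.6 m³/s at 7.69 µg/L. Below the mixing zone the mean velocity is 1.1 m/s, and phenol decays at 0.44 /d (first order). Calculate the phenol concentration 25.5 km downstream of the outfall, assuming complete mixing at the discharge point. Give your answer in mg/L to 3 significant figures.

0.198 mg/L

7.69 µg/L = 0.00769 mg/L.
After complete mixing, C₀ = (0.119·23 + 12.6·0.00769) / 12.72 = 0.2228 mg/L.
Travel time t = 2.55e+04 m / 1.1 m/s = 2.318e+04 s = 0.2683 d.
C = 0.2228·exp(−0.44·0.2683) = 0.2228·0.8886 = 0.198 mg/L.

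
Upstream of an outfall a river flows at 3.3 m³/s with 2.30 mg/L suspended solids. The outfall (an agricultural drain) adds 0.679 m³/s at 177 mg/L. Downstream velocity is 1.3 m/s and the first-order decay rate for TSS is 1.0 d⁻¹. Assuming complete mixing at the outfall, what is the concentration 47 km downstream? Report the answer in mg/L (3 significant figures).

21.1 mg/L

After complete mixing, C₀ = (0.679·177 + 3.3·2.3) / 3.979 = 32.11 mg/L.
Travel time t = 4.7e+04 m / 1.3 m/s = 3.615e+04 s = 0.4184 d.
C = 32.11·exp(−1.0·0.4184) = 32.11·0.6581 = 21.13 mg/L.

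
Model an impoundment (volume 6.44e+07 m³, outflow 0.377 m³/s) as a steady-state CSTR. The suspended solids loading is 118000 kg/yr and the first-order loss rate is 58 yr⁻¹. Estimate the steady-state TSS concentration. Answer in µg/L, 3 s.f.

Outflow Q = 0.377 m³/s × 3.156e+07 s/yr = 1.19e+07 m³/yr.
Steady-state CSTR mass balance: W = Q·C + k·V·C, so C = W/(Q + kV).
Q + kV = 1.19e+07 + 58·6.44e+07 = 3.747e+09 m³/yr.
C = 118000/3.747e+09 = 3.149e-05 kg/m³ = 0.03149 mg/L = 31.49 µg/L.

31.5 µg/L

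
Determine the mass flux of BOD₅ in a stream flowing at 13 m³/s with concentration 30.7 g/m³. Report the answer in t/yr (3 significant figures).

12600 t/yr

Mass flux = Q·C = 13 m³/s × 30.7 g/m³ = 399.1 g/s.
= 399.1 g/s × 31.56 = 1.259e+04 t/yr.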